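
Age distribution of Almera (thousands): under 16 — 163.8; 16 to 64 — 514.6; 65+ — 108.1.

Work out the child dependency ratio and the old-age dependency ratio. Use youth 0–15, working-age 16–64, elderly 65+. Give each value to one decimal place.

Youth dependency ratio: 31.8
Old-age dependency ratio: 21.0

Youth dependency ratio = 163.8 / 514.6 × 100 = 31.8
Old-age dependency ratio = 108.1 / 514.6 × 100 = 21.0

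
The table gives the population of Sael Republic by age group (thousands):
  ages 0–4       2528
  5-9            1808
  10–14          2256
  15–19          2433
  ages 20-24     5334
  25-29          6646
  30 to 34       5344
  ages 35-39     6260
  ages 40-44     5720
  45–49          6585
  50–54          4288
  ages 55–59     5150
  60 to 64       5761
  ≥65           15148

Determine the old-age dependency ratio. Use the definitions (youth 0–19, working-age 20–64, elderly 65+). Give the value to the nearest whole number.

0–19: 2528 + 1808 + 2256 + 2433 = 9025
20–64: 5334 + 6646 + 5344 + 6260 + 5720 + 6585 + 4288 + 5150 + 5761 = 51088
65+: 15148
Old-age dependency ratio = 15148 / 51088 × 100 = 30

Old-age dependency ratio: 30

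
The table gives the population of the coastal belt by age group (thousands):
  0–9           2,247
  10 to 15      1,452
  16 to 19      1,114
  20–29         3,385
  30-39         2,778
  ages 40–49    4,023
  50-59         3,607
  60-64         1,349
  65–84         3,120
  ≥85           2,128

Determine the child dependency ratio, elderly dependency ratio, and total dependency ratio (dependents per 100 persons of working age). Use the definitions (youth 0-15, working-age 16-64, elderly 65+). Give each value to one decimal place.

Youth dependency ratio: 22.8
Old-age dependency ratio: 32.3
Total dependency ratio: 55.0

0–15: 2,247 + 1,452 = 3,699
16–64: 1,114 + 3,385 + 2,778 + 4,023 + 3,607 + 1,349 = 16,256
65+: 3,120 + 2,128 = 5,248
Youth dependency ratio = 3,699 / 16,256 × 100 = 22.8
Old-age dependency ratio = 5,248 / 16,256 × 100 = 32.3
Total dependency ratio = (3,699 + 5,248) / 16,256 × 100 = 8,947 / 16,256 × 100 = 55.0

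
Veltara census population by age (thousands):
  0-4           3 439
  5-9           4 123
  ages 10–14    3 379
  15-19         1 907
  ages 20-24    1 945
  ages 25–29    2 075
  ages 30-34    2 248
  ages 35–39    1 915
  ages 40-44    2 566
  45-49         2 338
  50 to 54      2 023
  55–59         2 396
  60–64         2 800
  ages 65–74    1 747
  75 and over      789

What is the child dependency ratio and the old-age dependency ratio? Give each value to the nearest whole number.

Youth dependency ratio: 49
Old-age dependency ratio: 11

0–14: 3 439 + 4 123 + 3 379 = 10 941
15–64: 1 907 + 1 945 + 2 075 + 2 248 + 1 915 + 2 566 + 2 338 + 2 023 + 2 396 + 2 800 = 22 213
65+: 1 747 + 789 = 2 536
Youth dependency ratio = 10 941 / 22 213 × 100 = 49
Old-age dependency ratio = 2 536 / 22 213 × 100 = 11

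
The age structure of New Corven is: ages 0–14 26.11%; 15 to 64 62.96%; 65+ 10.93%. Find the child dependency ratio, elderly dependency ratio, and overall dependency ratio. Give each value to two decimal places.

Youth dependency ratio = 26.11 / 62.96 × 100 = 41.47
Old-age dependency ratio = 10.93 / 62.96 × 100 = 17.36
Total dependency ratio = (26.11 + 10.93) / 62.96 × 100 = 37.04 / 62.96 × 100 = 58.83

Youth dependency ratio: 41.47
Old-age dependency ratio: 17.36
Total dependency ratio: 58.83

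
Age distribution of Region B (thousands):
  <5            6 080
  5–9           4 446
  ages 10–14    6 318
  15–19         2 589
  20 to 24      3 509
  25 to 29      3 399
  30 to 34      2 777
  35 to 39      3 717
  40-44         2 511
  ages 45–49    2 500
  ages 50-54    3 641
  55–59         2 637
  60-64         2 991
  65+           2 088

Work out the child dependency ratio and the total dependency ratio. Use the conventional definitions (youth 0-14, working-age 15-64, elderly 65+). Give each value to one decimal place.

0–14: 6 080 + 4 446 + 6 318 = 16 844
15–64: 2 589 + 3 509 + 3 399 + 2 777 + 3 717 + 2 511 + 2 500 + 3 641 + 2 637 + 2 991 = 30 271
65+: 2 088
Youth dependency ratio = 16 844 / 30 271 × 100 = 55.6
Total dependency ratio = (16 844 + 2 088) / 30 271 × 100 = 18 932 / 30 271 × 100 = 62.5

Youth dependency ratio: 55.6
Total dependency ratio: 62.5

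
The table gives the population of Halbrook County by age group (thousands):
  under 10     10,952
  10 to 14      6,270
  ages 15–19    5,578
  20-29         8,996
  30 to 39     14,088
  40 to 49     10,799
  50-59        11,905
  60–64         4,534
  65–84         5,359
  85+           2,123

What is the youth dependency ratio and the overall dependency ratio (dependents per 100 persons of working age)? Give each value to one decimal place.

0–14: 10,952 + 6,270 = 17,222
15–64: 5,578 + 8,996 + 14,088 + 10,799 + 11,905 + 4,534 = 55,900
65+: 5,359 + 2,123 = 7,482
Youth dependency ratio = 17,222 / 55,900 × 100 = 30.8
Total dependency ratio = (17,222 + 7,482) / 55,900 × 100 = 24,704 / 55,900 × 100 = 44.2

Youth dependency ratio: 30.8
Total dependency ratio: 44.2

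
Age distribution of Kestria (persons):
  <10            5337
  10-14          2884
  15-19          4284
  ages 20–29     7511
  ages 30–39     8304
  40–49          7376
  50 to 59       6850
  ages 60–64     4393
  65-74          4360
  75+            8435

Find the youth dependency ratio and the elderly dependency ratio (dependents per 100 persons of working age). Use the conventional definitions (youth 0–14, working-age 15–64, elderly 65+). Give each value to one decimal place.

Youth dependency ratio: 21.2
Old-age dependency ratio: 33.0

0–14: 5337 + 2884 = 8221
15–64: 4284 + 7511 + 8304 + 7376 + 6850 + 4393 = 38718
65+: 4360 + 8435 = 12795
Youth dependency ratio = 8221 / 38718 × 100 = 21.2
Old-age dependency ratio = 12795 / 38718 × 100 = 33.0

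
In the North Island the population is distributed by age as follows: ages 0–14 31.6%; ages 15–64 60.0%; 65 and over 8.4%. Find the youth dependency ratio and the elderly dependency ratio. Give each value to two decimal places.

Youth dependency ratio: 52.67
Old-age dependency ratio: 14.00

Youth dependency ratio = 31.6 / 60.0 × 100 = 52.67
Old-age dependency ratio = 8.4 / 60.0 × 100 = 14.00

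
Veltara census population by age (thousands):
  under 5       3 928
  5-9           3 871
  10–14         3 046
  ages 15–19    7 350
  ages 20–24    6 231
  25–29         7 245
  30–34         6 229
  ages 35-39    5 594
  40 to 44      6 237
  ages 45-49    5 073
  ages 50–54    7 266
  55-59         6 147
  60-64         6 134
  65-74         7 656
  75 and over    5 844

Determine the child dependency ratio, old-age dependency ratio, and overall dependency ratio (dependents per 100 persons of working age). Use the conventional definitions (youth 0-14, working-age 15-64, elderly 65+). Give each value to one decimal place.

Youth dependency ratio: 17.1
Old-age dependency ratio: 21.3
Total dependency ratio: 38.3

0–14: 3 928 + 3 871 + 3 046 = 10 845
15–64: 7 350 + 6 231 + 7 245 + 6 229 + 5 594 + 6 237 + 5 073 + 7 266 + 6 147 + 6 134 = 63 506
65+: 7 656 + 5 844 = 13 500
Youth dependency ratio = 10 845 / 63 506 × 100 = 17.1
Old-age dependency ratio = 13 500 / 63 506 × 100 = 21.3
Total dependency ratio = (10 845 + 13 500) / 63 506 × 100 = 24 345 / 63 506 × 100 = 38.3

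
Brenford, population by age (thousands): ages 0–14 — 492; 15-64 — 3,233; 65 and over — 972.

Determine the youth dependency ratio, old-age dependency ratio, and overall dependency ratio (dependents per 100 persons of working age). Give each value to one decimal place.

Youth dependency ratio: 15.2
Old-age dependency ratio: 30.1
Total dependency ratio: 45.3

Youth dependency ratio = 492 / 3,233 × 100 = 15.2
Old-age dependency ratio = 972 / 3,233 × 100 = 30.1
Total dependency ratio = (492 + 972) / 3,233 × 100 = 1,464 / 3,233 × 100 = 45.3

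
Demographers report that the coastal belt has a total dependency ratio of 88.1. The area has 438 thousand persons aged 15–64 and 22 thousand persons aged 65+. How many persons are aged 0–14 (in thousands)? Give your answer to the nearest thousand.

Aged 0–14: 364

Total dependency ratio = (youth + elderly) / working-age × 100
88.1 = (Y + 22) / 438 × 100
⇒ 364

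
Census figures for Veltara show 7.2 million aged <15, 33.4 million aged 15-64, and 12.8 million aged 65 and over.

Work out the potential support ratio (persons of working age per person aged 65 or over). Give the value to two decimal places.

Potential support ratio: 2.61

Potential support ratio = 33.4 / 12.8 = 2.61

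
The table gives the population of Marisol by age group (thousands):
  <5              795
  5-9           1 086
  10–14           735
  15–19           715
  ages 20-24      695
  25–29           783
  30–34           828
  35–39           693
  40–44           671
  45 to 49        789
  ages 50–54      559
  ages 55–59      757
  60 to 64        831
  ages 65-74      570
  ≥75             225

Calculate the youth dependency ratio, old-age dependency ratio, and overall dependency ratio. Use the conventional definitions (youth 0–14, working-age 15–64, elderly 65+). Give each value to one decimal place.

Youth dependency ratio: 35.7
Old-age dependency ratio: 10.9
Total dependency ratio: 46.6

0–14: 795 + 1 086 + 735 = 2 616
15–64: 715 + 695 + 783 + 828 + 693 + 671 + 789 + 559 + 757 + 831 = 7 321
65+: 570 + 225 = 795
Youth dependency ratio = 2 616 / 7 321 × 100 = 35.7
Old-age dependency ratio = 795 / 7 321 × 100 = 10.9
Total dependency ratio = (2 616 + 795) / 7 321 × 100 = 3 411 / 7 321 × 100 = 46.6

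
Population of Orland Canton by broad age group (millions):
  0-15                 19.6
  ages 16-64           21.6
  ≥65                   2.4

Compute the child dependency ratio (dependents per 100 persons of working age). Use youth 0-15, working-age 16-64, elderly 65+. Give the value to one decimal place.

Youth dependency ratio: 90.7

Youth dependency ratio = 19.6 / 21.6 × 100 = 90.7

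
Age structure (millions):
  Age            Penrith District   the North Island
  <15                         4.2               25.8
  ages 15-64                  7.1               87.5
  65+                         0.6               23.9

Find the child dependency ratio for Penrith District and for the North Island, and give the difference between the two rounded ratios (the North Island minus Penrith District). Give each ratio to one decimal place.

Penrith District: 4.2 / 7.1 × 100 = 59.2
the North Island: 25.8 / 87.5 × 100 = 29.5

Penrith District: 59.2
the North Island: 29.5
Difference: -29.7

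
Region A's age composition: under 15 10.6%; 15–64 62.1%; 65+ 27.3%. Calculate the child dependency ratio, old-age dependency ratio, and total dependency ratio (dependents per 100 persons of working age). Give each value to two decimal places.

Youth dependency ratio = 10.6 / 62.1 × 100 = 17.07
Old-age dependency ratio = 27.3 / 62.1 × 100 = 43.96
Total dependency ratio = (10.6 + 27.3) / 62.1 × 100 = 37.9 / 62.1 × 100 = 61.03

Youth dependency ratio: 17.07
Old-age dependency ratio: 43.96
Total dependency ratio: 61.03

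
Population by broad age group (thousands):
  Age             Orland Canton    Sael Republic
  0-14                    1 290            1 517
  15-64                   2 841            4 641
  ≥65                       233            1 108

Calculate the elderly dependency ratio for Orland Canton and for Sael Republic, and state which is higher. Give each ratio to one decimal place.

Orland Canton: 233 / 2 841 × 100 = 8.2
Sael Republic: 1 108 / 4 641 × 100 = 23.9

Orland Canton: 8.2
Sael Republic: 23.9
Higher: Sael Republic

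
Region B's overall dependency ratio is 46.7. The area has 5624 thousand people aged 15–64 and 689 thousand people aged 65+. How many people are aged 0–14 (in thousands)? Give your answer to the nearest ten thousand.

Total dependency ratio = (youth + elderly) / working-age × 100
46.7 = (Y + 689) / 5624 × 100
⇒ 1940

Aged 0–14: 1940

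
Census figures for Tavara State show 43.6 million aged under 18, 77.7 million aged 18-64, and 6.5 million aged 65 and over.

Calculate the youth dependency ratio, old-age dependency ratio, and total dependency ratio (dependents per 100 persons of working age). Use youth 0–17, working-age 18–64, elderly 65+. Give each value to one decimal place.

Youth dependency ratio = 43.6 / 77.7 × 100 = 56.1
Old-age dependency ratio = 6.5 / 77.7 × 100 = 8.4
Total dependency ratio = (43.6 + 6.5) / 77.7 × 100 = 50.1 / 77.7 × 100 = 64.5

Youth dependency ratio: 56.1
Old-age dependency ratio: 8.4
Total dependency ratio: 64.5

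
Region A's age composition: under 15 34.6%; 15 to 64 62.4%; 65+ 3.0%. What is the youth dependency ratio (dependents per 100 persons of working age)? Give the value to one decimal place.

Youth dependency ratio = 34.6 / 62.4 × 100 = 55.4

Youth dependency ratio: 55.4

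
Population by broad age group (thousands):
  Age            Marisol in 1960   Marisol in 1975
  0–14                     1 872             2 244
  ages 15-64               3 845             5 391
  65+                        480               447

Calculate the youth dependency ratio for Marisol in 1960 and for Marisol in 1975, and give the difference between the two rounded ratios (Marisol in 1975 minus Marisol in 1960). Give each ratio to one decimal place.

Marisol in 1960: 1 872 / 3 845 × 100 = 48.7
Marisol in 1975: 2 244 / 5 391 × 100 = 41.6

Marisol in 1960: 48.7
Marisol in 1975: 41.6
Difference: -7.1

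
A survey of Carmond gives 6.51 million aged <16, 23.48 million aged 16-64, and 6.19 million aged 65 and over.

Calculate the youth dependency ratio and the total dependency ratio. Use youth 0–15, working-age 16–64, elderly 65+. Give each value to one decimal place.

Youth dependency ratio: 27.7
Total dependency ratio: 54.1

Youth dependency ratio = 6.51 / 23.48 × 100 = 27.7
Total dependency ratio = (6.51 + 6.19) / 23.48 × 100 = 12.70 / 23.48 × 100 = 54.1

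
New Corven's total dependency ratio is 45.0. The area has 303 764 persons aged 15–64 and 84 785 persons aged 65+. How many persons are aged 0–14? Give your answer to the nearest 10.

Total dependency ratio = (youth + elderly) / working-age × 100
45.0 = (Y + 84 785) / 303 764 × 100
⇒ 51 910

Aged 0–14: 51 910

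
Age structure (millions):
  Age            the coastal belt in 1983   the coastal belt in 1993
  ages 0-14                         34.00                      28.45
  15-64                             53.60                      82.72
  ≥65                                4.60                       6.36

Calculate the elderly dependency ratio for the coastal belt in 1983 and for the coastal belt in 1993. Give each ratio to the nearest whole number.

the coastal belt in 1983: 4.60 / 53.60 × 100 = 9
the coastal belt in 1993: 6.36 / 82.72 × 100 = 8

the coastal belt in 1983: 9
the coastal belt in 1993: 8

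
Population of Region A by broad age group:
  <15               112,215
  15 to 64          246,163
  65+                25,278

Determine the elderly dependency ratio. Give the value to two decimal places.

Old-age dependency ratio = 25,278 / 246,163 × 100 = 10.27

Old-age dependency ratio: 10.27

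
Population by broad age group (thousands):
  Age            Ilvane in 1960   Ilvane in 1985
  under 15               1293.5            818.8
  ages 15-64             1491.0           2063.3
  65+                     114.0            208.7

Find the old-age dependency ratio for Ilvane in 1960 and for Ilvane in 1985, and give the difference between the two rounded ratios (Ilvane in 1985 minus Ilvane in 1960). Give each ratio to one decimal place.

Ilvane in 1960: 7.6
Ilvane in 1985: 10.1
Difference: +2.5

Ilvane in 1960: 114.0 / 1491.0 × 100 = 7.6
Ilvane in 1985: 208.7 / 2063.3 × 100 = 10.1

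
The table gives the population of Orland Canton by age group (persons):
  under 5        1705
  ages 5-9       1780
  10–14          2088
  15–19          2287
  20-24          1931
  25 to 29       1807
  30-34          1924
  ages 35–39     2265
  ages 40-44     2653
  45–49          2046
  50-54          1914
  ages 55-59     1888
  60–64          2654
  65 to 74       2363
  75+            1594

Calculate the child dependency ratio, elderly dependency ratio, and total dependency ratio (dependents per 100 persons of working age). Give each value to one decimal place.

Youth dependency ratio: 26.1
Old-age dependency ratio: 18.5
Total dependency ratio: 44.6

0–14: 1705 + 1780 + 2088 = 5573
15–64: 2287 + 1931 + 1807 + 1924 + 2265 + 2653 + 2046 + 1914 + 1888 + 2654 = 21369
65+: 2363 + 1594 = 3957
Youth dependency ratio = 5573 / 21369 × 100 = 26.1
Old-age dependency ratio = 3957 / 21369 × 100 = 18.5
Total dependency ratio = (5573 + 3957) / 21369 × 100 = 9530 / 21369 × 100 = 44.6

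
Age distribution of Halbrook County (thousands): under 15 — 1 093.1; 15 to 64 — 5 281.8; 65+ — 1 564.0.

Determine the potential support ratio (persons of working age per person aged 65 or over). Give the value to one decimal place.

Potential support ratio = 5 281.8 / 1 564.0 = 3.4

Potential support ratio: 3.4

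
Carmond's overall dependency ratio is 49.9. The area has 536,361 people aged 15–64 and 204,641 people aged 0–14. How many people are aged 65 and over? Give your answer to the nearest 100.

Aged 65 and over: 63,000

Total dependency ratio = (youth + elderly) / working-age × 100
49.9 = (204,641 + E) / 536,361 × 100
⇒ 63,000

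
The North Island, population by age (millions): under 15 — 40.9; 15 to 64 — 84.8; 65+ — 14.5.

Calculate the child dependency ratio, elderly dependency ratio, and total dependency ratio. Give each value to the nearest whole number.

Youth dependency ratio = 40.9 / 84.8 × 100 = 48
Old-age dependency ratio = 14.5 / 84.8 × 100 = 17
Total dependency ratio = (40.9 + 14.5) / 84.8 × 100 = 55.4 / 84.8 × 100 = 65

Youth dependency ratio: 48
Old-age dependency ratio: 17
Total dependency ratio: 65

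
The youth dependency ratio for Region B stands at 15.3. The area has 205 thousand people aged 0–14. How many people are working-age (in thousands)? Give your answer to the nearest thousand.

Youth dependency ratio = youth / working-age × 100
15.3 = 205 / W × 100
⇒ 1,340

Working-age: 1,340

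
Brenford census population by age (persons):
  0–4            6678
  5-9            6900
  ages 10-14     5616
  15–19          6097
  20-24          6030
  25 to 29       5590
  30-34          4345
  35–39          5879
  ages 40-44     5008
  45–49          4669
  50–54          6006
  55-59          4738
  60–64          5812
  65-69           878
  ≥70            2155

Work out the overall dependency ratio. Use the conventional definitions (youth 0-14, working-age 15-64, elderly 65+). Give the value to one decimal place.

0–14: 6678 + 6900 + 5616 = 19194
15–64: 6097 + 6030 + 5590 + 4345 + 5879 + 5008 + 4669 + 6006 + 4738 + 5812 = 54174
65+: 878 + 2155 = 3033
Total dependency ratio = (19194 + 3033) / 54174 × 100 = 22227 / 54174 × 100 = 41.0

Total dependency ratio: 41.0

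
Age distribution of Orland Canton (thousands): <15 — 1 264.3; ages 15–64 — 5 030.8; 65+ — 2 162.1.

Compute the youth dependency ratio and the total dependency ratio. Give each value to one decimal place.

Youth dependency ratio: 25.1
Total dependency ratio: 68.1

Youth dependency ratio = 1 264.3 / 5 030.8 × 100 = 25.1
Total dependency ratio = (1 264.3 + 2 162.1) / 5 030.8 × 100 = 3 426.4 / 5 030.8 × 100 = 68.1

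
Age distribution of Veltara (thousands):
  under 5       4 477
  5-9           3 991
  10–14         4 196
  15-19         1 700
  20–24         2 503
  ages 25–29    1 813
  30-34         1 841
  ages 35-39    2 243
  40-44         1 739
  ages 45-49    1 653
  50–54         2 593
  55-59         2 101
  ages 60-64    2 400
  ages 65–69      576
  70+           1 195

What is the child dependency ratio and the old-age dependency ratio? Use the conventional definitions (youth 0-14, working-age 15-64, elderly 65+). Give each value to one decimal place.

Youth dependency ratio: 61.5
Old-age dependency ratio: 8.6

0–14: 4 477 + 3 991 + 4 196 = 12 664
15–64: 1 700 + 2 503 + 1 813 + 1 841 + 2 243 + 1 739 + 1 653 + 2 593 + 2 101 + 2 400 = 20 586
65+: 576 + 1 195 = 1 771
Youth dependency ratio = 12 664 / 20 586 × 100 = 61.5
Old-age dependency ratio = 1 771 / 20 586 × 100 = 8.6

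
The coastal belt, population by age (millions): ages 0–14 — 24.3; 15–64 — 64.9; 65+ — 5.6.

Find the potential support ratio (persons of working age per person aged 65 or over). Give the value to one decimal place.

Potential support ratio = 64.9 / 5.6 = 11.6

Potential support ratio: 11.6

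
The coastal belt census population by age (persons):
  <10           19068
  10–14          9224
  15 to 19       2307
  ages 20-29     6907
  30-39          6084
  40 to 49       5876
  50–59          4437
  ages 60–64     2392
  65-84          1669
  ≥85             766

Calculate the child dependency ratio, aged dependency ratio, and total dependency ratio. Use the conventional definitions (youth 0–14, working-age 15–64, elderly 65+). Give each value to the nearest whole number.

Youth dependency ratio: 101
Old-age dependency ratio: 9
Total dependency ratio: 110

0–14: 19068 + 9224 = 28292
15–64: 2307 + 6907 + 6084 + 5876 + 4437 + 2392 = 28003
65+: 1669 + 766 = 2435
Youth dependency ratio = 28292 / 28003 × 100 = 101
Old-age dependency ratio = 2435 / 28003 × 100 = 9
Total dependency ratio = (28292 + 2435) / 28003 × 100 = 30727 / 28003 × 100 = 110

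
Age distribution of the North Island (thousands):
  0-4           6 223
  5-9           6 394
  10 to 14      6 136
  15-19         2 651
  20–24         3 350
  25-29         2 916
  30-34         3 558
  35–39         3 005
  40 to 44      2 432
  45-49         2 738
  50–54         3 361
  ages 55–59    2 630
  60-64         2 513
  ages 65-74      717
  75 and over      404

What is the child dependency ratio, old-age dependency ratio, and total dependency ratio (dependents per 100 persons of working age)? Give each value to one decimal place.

Youth dependency ratio: 64.3
Old-age dependency ratio: 3.8
Total dependency ratio: 68.2

0–14: 6 223 + 6 394 + 6 136 = 18 753
15–64: 2 651 + 3 350 + 2 916 + 3 558 + 3 005 + 2 432 + 2 738 + 3 361 + 2 630 + 2 513 = 29 154
65+: 717 + 404 = 1 121
Youth dependency ratio = 18 753 / 29 154 × 100 = 64.3
Old-age dependency ratio = 1 121 / 29 154 × 100 = 3.8
Total dependency ratio = (18 753 + 1 121) / 29 154 × 100 = 19 874 / 29 154 × 100 = 68.2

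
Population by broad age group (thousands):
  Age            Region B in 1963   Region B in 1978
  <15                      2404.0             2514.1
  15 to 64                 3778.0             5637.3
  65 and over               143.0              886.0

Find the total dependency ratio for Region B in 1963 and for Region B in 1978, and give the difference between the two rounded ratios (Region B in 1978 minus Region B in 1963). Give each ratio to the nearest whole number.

Region B in 1963: (2404.0 + 143.0) / 3778.0 × 100 = 2547.0 / 3778.0 × 100 = 67
Region B in 1978: (2514.1 + 886.0) / 5637.3 × 100 = 3400.1 / 5637.3 × 100 = 60

Region B in 1963: 67
Region B in 1978: 60
Difference: -7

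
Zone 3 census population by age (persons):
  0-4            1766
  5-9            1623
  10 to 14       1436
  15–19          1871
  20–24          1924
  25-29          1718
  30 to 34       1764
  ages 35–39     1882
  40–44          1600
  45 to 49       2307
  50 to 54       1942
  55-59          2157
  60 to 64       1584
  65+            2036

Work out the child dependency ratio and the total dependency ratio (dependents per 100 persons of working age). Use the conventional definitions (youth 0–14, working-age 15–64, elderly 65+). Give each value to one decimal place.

0–14: 1766 + 1623 + 1436 = 4825
15–64: 1871 + 1924 + 1718 + 1764 + 1882 + 1600 + 2307 + 1942 + 2157 + 1584 = 18749
65+: 2036
Youth dependency ratio = 4825 / 18749 × 100 = 25.7
Total dependency ratio = (4825 + 2036) / 18749 × 100 = 6861 / 18749 × 100 = 36.6

Youth dependency ratio: 25.7
Total dependency ratio: 36.6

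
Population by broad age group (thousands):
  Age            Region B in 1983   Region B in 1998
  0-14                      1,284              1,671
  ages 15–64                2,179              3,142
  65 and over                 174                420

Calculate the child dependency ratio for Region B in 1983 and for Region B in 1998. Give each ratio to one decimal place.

Region B in 1983: 1,284 / 2,179 × 100 = 58.9
Region B in 1998: 1,671 / 3,142 × 100 = 53.2

Region B in 1983: 58.9
Region B in 1998: 53.2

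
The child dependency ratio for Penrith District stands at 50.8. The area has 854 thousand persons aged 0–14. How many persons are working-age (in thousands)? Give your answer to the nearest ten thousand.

Youth dependency ratio = youth / working-age × 100
50.8 = 854 / W × 100
⇒ 1680

Working-age: 1680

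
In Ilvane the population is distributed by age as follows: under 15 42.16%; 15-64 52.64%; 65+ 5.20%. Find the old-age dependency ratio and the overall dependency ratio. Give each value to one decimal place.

Old-age dependency ratio = 5.20 / 52.64 × 100 = 9.9
Total dependency ratio = (42.16 + 5.20) / 52.64 × 100 = 47.36 / 52.64 × 100 = 90.0

Old-age dependency ratio: 9.9
Total dependency ratio: 90.0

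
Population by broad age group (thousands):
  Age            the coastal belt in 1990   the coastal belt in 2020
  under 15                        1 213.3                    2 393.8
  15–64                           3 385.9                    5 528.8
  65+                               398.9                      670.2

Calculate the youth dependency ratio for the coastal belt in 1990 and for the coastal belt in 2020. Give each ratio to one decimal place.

the coastal belt in 1990: 35.8
the coastal belt in 2020: 43.3

the coastal belt in 1990: 1 213.3 / 3 385.9 × 100 = 35.8
the coastal belt in 2020: 2 393.8 / 5 528.8 × 100 = 43.3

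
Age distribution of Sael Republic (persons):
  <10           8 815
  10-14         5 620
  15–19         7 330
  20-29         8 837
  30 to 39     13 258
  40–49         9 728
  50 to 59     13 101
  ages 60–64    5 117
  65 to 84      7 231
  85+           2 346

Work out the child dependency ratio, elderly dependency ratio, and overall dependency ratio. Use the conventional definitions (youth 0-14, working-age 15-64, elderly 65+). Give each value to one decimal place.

Youth dependency ratio: 25.2
Old-age dependency ratio: 16.7
Total dependency ratio: 41.9

0–14: 8 815 + 5 620 = 14 435
15–64: 7 330 + 8 837 + 13 258 + 9 728 + 13 101 + 5 117 = 57 371
65+: 7 231 + 2 346 = 9 577
Youth dependency ratio = 14 435 / 57 371 × 100 = 25.2
Old-age dependency ratio = 9 577 / 57 371 × 100 = 16.7
Total dependency ratio = (14 435 + 9 577) / 57 371 × 100 = 24 012 / 57 371 × 100 = 41.9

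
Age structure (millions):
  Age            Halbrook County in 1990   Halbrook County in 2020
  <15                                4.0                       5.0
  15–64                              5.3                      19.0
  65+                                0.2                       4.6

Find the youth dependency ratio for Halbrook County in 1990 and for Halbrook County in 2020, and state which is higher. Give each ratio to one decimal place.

Halbrook County in 1990: 75.5
Halbrook County in 2020: 26.3
Higher: Halbrook County in 1990

Halbrook County in 1990: 4.0 / 5.3 × 100 = 75.5
Halbrook County in 2020: 5.0 / 19.0 × 100 = 26.3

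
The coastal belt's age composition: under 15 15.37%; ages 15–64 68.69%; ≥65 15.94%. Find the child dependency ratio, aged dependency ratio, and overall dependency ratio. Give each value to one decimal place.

Youth dependency ratio: 22.4
Old-age dependency ratio: 23.2
Total dependency ratio: 45.6

Youth dependency ratio = 15.37 / 68.69 × 100 = 22.4
Old-age dependency ratio = 15.94 / 68.69 × 100 = 23.2
Total dependency ratio = (15.37 + 15.94) / 68.69 × 100 = 31.31 / 68.69 × 100 = 45.6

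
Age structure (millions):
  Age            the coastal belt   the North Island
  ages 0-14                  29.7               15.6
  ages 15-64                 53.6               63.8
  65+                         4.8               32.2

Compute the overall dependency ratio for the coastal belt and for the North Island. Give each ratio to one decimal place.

the coastal belt: (29.7 + 4.8) / 53.6 × 100 = 34.5 / 53.6 × 100 = 64.4
the North Island: (15.6 + 32.2) / 63.8 × 100 = 47.8 / 63.8 × 100 = 74.9

the coastal belt: 64.4
the North Island: 74.9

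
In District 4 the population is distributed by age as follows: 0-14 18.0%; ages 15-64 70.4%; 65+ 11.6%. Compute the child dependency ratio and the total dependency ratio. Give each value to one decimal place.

Youth dependency ratio = 18.0 / 70.4 × 100 = 25.6
Total dependency ratio = (18.0 + 11.6) / 70.4 × 100 = 29.6 / 70.4 × 100 = 42.0

Youth dependency ratio: 25.6
Total dependency ratio: 42.0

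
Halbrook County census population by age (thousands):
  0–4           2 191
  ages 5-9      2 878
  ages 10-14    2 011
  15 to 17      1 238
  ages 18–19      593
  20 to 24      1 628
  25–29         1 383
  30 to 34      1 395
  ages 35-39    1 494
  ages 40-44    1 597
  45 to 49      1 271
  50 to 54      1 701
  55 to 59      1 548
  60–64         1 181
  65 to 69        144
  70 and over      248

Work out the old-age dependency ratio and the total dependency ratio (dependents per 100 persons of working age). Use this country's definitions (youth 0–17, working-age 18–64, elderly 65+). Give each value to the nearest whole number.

Old-age dependency ratio: 3
Total dependency ratio: 63

0–17: 2 191 + 2 878 + 2 011 + 1 238 = 8 318
18–64: 593 + 1 628 + 1 383 + 1 395 + 1 494 + 1 597 + 1 271 + 1 701 + 1 548 + 1 181 = 13 791
65+: 144 + 248 = 392
Old-age dependency ratio = 392 / 13 791 × 100 = 3
Total dependency ratio = (8 318 + 392) / 13 791 × 100 = 8 710 / 13 791 × 100 = 63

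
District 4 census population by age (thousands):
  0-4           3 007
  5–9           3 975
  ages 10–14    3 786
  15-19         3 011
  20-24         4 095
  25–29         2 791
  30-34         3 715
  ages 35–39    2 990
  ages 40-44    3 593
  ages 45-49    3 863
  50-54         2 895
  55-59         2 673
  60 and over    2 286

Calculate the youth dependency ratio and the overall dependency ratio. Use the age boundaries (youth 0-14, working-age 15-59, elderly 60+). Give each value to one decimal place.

Youth dependency ratio: 36.3
Total dependency ratio: 44.1

0–14: 3 007 + 3 975 + 3 786 = 10 768
15–59: 3 011 + 4 095 + 2 791 + 3 715 + 2 990 + 3 593 + 3 863 + 2 895 + 2 673 = 29 626
60+: 2 286
Youth dependency ratio = 10 768 / 29 626 × 100 = 36.3
Total dependency ratio = (10 768 + 2 286) / 29 626 × 100 = 13 054 / 29 626 × 100 = 44.1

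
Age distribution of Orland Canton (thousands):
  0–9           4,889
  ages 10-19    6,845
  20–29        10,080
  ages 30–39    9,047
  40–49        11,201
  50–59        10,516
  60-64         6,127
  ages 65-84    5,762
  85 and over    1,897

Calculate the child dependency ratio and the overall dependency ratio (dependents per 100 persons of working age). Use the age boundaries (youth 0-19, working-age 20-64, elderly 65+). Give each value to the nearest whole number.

0–19: 4,889 + 6,845 = 11,734
20–64: 10,080 + 9,047 + 11,201 + 10,516 + 6,127 = 46,971
65+: 5,762 + 1,897 = 7,659
Youth dependency ratio = 11,734 / 46,971 × 100 = 25
Total dependency ratio = (11,734 + 7,659) / 46,971 × 100 = 19,393 / 46,971 × 100 = 41

Youth dependency ratio: 25
Total dependency ratio: 41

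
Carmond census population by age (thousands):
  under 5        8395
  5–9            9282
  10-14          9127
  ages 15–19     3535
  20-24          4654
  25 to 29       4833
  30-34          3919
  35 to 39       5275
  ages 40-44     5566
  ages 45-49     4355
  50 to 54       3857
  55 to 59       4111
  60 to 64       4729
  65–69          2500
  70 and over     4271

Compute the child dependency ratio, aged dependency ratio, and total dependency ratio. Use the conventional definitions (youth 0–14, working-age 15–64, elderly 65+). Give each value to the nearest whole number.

Youth dependency ratio: 60
Old-age dependency ratio: 15
Total dependency ratio: 75

0–14: 8395 + 9282 + 9127 = 26804
15–64: 3535 + 4654 + 4833 + 3919 + 5275 + 5566 + 4355 + 3857 + 4111 + 4729 = 44834
65+: 2500 + 4271 = 6771
Youth dependency ratio = 26804 / 44834 × 100 = 60
Old-age dependency ratio = 6771 / 44834 × 100 = 15
Total dependency ratio = (26804 + 6771) / 44834 × 100 = 33575 / 44834 × 100 = 75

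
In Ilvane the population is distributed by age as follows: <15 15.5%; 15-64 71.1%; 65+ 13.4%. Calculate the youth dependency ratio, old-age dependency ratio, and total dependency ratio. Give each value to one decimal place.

Youth dependency ratio: 21.8
Old-age dependency ratio: 18.8
Total dependency ratio: 40.6

Youth dependency ratio = 15.5 / 71.1 × 100 = 21.8
Old-age dependency ratio = 13.4 / 71.1 × 100 = 18.8
Total dependency ratio = (15.5 + 13.4) / 71.1 × 100 = 28.9 / 71.1 × 100 = 40.6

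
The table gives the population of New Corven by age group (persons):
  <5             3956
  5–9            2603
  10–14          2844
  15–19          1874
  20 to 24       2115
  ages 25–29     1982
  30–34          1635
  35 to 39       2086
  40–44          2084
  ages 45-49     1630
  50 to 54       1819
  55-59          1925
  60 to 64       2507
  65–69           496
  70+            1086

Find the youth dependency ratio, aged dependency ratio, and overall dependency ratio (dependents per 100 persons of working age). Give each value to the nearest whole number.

0–14: 3956 + 2603 + 2844 = 9403
15–64: 1874 + 2115 + 1982 + 1635 + 2086 + 2084 + 1630 + 1819 + 1925 + 2507 = 19657
65+: 496 + 1086 = 1582
Youth dependency ratio = 9403 / 19657 × 100 = 48
Old-age dependency ratio = 1582 / 19657 × 100 = 8
Total dependency ratio = (9403 + 1582) / 19657 × 100 = 10985 / 19657 × 100 = 56

Youth dependency ratio: 48
Old-age dependency ratio: 8
Total dependency ratio: 56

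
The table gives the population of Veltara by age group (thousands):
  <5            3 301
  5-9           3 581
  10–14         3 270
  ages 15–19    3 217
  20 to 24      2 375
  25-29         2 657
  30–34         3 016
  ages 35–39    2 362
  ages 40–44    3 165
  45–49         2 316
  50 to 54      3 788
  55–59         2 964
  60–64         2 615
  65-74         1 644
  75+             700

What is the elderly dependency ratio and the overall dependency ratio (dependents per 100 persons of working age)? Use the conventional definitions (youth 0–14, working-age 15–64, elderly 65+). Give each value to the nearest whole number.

Old-age dependency ratio: 8
Total dependency ratio: 44

0–14: 3 301 + 3 581 + 3 270 = 10 152
15–64: 3 217 + 2 375 + 2 657 + 3 016 + 2 362 + 3 165 + 2 316 + 3 788 + 2 964 + 2 615 = 28 475
65+: 1 644 + 700 = 2 344
Old-age dependency ratio = 2 344 / 28 475 × 100 = 8
Total dependency ratio = (10 152 + 2 344) / 28 475 × 100 = 12 496 / 28 475 × 100 = 44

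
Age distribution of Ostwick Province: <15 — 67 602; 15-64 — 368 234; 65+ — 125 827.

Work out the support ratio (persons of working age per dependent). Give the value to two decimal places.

Support ratio: 1.90

Support ratio = 368 234 / (67 602 + 125 827) = 368 234 / 193 429 = 1.90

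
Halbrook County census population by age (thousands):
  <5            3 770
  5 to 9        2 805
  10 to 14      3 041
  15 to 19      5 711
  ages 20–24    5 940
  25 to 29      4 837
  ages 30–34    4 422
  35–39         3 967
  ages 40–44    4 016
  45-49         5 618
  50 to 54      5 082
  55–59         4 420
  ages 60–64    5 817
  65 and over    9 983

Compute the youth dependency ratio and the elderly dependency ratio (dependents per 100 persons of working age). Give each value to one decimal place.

0–14: 3 770 + 2 805 + 3 041 = 9 616
15–64: 5 711 + 5 940 + 4 837 + 4 422 + 3 967 + 4 016 + 5 618 + 5 082 + 4 420 + 5 817 = 49 830
65+: 9 983
Youth dependency ratio = 9 616 / 49 830 × 100 = 19.3
Old-age dependency ratio = 9 983 / 49 830 × 100 = 20.0

Youth dependency ratio: 19.3
Old-age dependency ratio: 20.0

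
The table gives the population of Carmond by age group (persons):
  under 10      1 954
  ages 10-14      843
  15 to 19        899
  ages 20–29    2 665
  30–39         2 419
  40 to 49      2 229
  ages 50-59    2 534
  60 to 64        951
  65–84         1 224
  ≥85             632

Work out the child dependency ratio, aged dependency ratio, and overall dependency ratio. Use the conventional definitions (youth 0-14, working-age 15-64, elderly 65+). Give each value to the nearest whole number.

0–14: 1 954 + 843 = 2 797
15–64: 899 + 2 665 + 2 419 + 2 229 + 2 534 + 951 = 11 697
65+: 1 224 + 632 = 1 856
Youth dependency ratio = 2 797 / 11 697 × 100 = 24
Old-age dependency ratio = 1 856 / 11 697 × 100 = 16
Total dependency ratio = (2 797 + 1 856) / 11 697 × 100 = 4 653 / 11 697 × 100 = 40

Youth dependency ratio: 24
Old-age dependency ratio: 16
Total dependency ratio: 40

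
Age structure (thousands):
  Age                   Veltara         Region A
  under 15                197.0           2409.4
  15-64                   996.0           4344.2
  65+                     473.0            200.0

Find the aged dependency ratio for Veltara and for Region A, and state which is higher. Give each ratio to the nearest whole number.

Veltara: 473.0 / 996.0 × 100 = 47
Region A: 200.0 / 4344.2 × 100 = 5

Veltara: 47
Region A: 5
Higher: Veltara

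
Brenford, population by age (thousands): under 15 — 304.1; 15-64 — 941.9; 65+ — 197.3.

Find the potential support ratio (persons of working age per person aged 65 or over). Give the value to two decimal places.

Potential support ratio = 941.9 / 197.3 = 4.77

Potential support ratio: 4.77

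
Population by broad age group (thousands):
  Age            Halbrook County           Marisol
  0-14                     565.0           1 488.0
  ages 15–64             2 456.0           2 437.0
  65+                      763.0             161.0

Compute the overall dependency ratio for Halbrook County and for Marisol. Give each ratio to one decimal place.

Halbrook County: (565.0 + 763.0) / 2 456.0 × 100 = 1 328.0 / 2 456.0 × 100 = 54.1
Marisol: (1 488.0 + 161.0) / 2 437.0 × 100 = 1 649.0 / 2 437.0 × 100 = 67.7

Halbrook County: 54.1
Marisol: 67.7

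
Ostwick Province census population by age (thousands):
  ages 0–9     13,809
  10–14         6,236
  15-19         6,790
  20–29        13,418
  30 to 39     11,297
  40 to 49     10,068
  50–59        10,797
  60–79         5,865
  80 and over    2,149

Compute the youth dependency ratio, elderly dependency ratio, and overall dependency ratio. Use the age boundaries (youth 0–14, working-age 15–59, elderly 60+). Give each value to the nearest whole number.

Youth dependency ratio: 38
Old-age dependency ratio: 15
Total dependency ratio: 54

0–14: 13,809 + 6,236 = 20,045
15–59: 6,790 + 13,418 + 11,297 + 10,068 + 10,797 = 52,370
60+: 5,865 + 2,149 = 8,014
Youth dependency ratio = 20,045 / 52,370 × 100 = 38
Old-age dependency ratio = 8,014 / 52,370 × 100 = 15
Total dependency ratio = (20,045 + 8,014) / 52,370 × 100 = 28,059 / 52,370 × 100 = 54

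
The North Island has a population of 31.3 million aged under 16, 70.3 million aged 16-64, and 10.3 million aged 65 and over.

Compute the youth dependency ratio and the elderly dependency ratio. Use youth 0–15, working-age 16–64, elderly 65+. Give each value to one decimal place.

Youth dependency ratio: 44.5
Old-age dependency ratio: 14.7

Youth dependency ratio = 31.3 / 70.3 × 100 = 44.5
Old-age dependency ratio = 10.3 / 70.3 × 100 = 14.7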